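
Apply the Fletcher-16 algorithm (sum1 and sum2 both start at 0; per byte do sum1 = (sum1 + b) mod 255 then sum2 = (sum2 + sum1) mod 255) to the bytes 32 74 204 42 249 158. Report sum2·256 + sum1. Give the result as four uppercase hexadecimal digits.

78F9

Running sums (mod 255):
  after byte 0 (32): sum1=32, sum2=32
  after byte 1 (74): sum1=106, sum2=138
  after byte 2 (204): sum1=55, sum2=193
  after byte 3 (42): sum1=97, sum2=35
  after byte 4 (249): sum1=91, sum2=126
  after byte 5 (158): sum1=249, sum2=120
Checksum = sum2·256 + sum1 = 120·256 + 249 = 30969 = 0x78F9.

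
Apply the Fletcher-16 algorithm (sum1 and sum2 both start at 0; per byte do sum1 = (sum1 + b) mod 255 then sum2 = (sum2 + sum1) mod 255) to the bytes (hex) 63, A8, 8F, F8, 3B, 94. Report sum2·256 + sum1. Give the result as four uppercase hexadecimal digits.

D364

Running sums (mod 255):
  after byte 0 (63): sum1=99, sum2=99
  after byte 1 (A8): sum1=12, sum2=111
  after byte 2 (8F): sum1=155, sum2=11
  after byte 3 (F8): sum1=148, sum2=159
  after byte 4 (3B): sum1=207, sum2=111
  after byte 5 (94): sum1=100, sum2=211
Checksum = sum2·256 + sum1 = 211·256 + 100 = 54116 = 0xD364.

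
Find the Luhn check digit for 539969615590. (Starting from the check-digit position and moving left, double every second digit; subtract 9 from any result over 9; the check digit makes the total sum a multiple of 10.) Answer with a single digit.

Partial digits right→left: 0 9 5 5 1 6 9 6 9 9 3 5
Double every second digit counting from the check-digit position (so the 1st, 3rd, 5th, ... of the partial from the right).
  doubled (with −9 where >9): 0 1 2 9 9 6 → sum 27
  kept as-is: 9 5 6 6 9 5 → sum 40
Total = 27 + 40 = 67.
Check digit = (10 − (67 mod 10)) mod 10 = 3.

3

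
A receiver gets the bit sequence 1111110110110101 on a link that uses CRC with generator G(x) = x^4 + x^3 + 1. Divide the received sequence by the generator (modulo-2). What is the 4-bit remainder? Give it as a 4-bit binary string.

Modulo-2 division of 1111110110110101 by 11001:
  pos 0: 11111 XOR 11001 = 00110
  pos 2: 11010 XOR 11001 = 00011
  pos 5: 11110 XOR 11001 = 00111
  pos 7: 11111 XOR 11001 = 00110
  pos 9: 11001 XOR 11001 = 00000
Remainder = 0001 (nonzero — an error is detected).

0001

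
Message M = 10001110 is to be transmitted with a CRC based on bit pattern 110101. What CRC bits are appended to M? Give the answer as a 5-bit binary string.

11110

Append 5 zeros: 1000111000000. Divide by 110101 (XOR where the leading bit is 1):
  pos 0: 100011 XOR 110101 = 010110
  pos 1: 101101 XOR 110101 = 011000
  pos 2: 110000 XOR 110101 = 000101
  pos 5: 101000 XOR 110101 = 011101
  pos 6: 111010 XOR 110101 = 001111
Remainder (last 5 bits) = 11110. This is the CRC / FCS.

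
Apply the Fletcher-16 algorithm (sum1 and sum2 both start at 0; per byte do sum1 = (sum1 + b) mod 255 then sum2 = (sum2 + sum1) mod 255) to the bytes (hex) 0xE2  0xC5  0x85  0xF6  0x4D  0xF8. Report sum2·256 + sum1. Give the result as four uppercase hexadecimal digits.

Running sums (mod 255):
  after byte 0 (0xE2): sum1=226, sum2=226
  after byte 1 (0xC5): sum1=168, sum2=139
  after byte 2 (0x85): sum1=46, sum2=185
  after byte 3 (0xF6): sum1=37, sum2=222
  after byte 4 (0x4D): sum1=114, sum2=81
  after byte 5 (0xF8): sum1=107, sum2=188
Checksum = sum2·256 + sum1 = 188·256 + 107 = 48235 = 0xBC6B.

BC6B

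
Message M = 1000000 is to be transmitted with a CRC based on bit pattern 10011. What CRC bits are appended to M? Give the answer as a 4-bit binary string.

0111

Append 4 zeros: 10000000000. Divide by 10011 (XOR where the leading bit is 1):
  pos 0: 10000 XOR 10011 = 00011
  pos 3: 11000 XOR 10011 = 01011
  pos 4: 10110 XOR 10011 = 00101
  pos 6: 10100 XOR 10011 = 00111
Remainder (last 4 bits) = 0111. This is the CRC / FCS.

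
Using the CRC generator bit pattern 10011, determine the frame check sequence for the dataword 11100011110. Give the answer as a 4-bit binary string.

1111

Append 4 zeros: 111000111100000. Divide by 10011 (XOR where the leading bit is 1):
  pos 0: 11100 XOR 10011 = 01111
  pos 1: 11110 XOR 10011 = 01101
  pos 2: 11011 XOR 10011 = 01000
  pos 3: 10001 XOR 10011 = 00010
  pos 6: 10110 XOR 10011 = 00101
  pos 8: 10100 XOR 10011 = 00111
  pos 10: 11100 XOR 10011 = 01111
Remainder (last 4 bits) = 1111. This is the CRC / FCS.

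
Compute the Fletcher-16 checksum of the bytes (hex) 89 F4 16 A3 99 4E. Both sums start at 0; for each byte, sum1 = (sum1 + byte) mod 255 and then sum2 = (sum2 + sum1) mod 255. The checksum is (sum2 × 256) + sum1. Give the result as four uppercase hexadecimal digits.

C620

Running sums (mod 255):
  after byte 0 (89): sum1=137, sum2=137
  after byte 1 (F4): sum1=126, sum2=8
  after byte 2 (16): sum1=148, sum2=156
  after byte 3 (A3): sum1=56, sum2=212
  after byte 4 (99): sum1=209, sum2=166
  after byte 5 (4E): sum1=32, sum2=198
Checksum = sum2·256 + sum1 = 198·256 + 32 = 50720 = 0xC620.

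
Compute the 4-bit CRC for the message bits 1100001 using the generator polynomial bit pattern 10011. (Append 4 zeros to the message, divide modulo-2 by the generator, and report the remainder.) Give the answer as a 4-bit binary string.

1110

Append 4 zeros: 11000010000. Divide by 10011 (XOR where the leading bit is 1):
  pos 0: 11000 XOR 10011 = 01011
  pos 1: 10110 XOR 10011 = 00101
  pos 3: 10110 XOR 10011 = 00101
  pos 5: 10100 XOR 10011 = 00111
Remainder (last 4 bits) = 1110. This is the CRC / FCS.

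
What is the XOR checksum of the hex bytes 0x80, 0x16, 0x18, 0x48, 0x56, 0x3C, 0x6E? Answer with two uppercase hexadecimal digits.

XOR the bytes together:
  start with 0x80
  0x80 ⊕ 0x16 = 0x96
  0x96 ⊕ 0x18 = 0x8E
  0x8E ⊕ 0x48 = 0xC6
  0xC6 ⊕ 0x56 = 0x90
  0x90 ⊕ 0x3C = 0xAC
  0xAC ⊕ 0x6E = 0xC2

C2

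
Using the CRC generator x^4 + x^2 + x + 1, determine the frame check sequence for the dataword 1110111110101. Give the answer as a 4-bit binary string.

1100

Append 4 zeros: 11101111101010000. Divide by 10111 (XOR where the leading bit is 1):
  pos 0: 11101 XOR 10111 = 01010
  pos 1: 10101 XOR 10111 = 00010
  pos 4: 10111 XOR 10111 = 00000
  pos 10: 10100 XOR 10111 = 00011
Remainder (last 4 bits) = 1100. This is the CRC / FCS.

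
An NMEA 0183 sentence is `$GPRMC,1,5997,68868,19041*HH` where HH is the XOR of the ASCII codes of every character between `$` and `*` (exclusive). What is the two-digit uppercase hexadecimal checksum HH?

XOR the ASCII codes of the payload characters:
  'G' = 0x47 → acc = 0x47
  'P' = 0x50 → acc = 0x17
  'R' = 0x52 → acc = 0x45
  'M' = 0x4D → acc = 0x08
  'C' = 0x43 → acc = 0x4B
  ',' = 0x2C → acc = 0x67
  '1' = 0x31 → acc = 0x56
  ',' = 0x2C → acc = 0x7A
  '5' = 0x35 → acc = 0x4F
  '9' = 0x39 → acc = 0x76
  '9' = 0x39 → acc = 0x4F
  '7' = 0x37 → acc = 0x78
  ',' = 0x2C → acc = 0x54
  '6' = 0x36 → acc = 0x62
  '8' = 0x38 → acc = 0x5A
  '8' = 0x38 → acc = 0x62
  '6' = 0x36 → acc = 0x54
  '8' = 0x38 → acc = 0x6C
  ',' = 0x2C → acc = 0x40
  '1' = 0x31 → acc = 0x71
  '9' = 0x39 → acc = 0x48
  '0' = 0x30 → acc = 0x78
  '4' = 0x34 → acc = 0x4C
  '1' = 0x31 → acc = 0x7D
Checksum = 0x7D.

7D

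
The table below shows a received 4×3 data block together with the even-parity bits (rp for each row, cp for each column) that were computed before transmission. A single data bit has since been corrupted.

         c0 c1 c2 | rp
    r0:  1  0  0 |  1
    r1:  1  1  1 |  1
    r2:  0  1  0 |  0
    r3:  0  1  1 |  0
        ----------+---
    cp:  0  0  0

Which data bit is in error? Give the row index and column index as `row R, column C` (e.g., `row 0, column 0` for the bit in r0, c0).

row 2, column 1

Recompute each row's even parity and compare to rp:
  r0: data parity 1, sent rp 1 → ok
  r1: data parity 1, sent rp 1 → ok
  r2: data parity 1, sent rp 0 → mismatch
  r3: data parity 0, sent rp 0 → ok
Recompute each column's even parity and compare to cp:
  c0: data parity 0, sent cp 0 → ok
  c1: data parity 1, sent cp 0 → mismatch
  c2: data parity 0, sent cp 0 → ok
Exactly one row (r2) and one column (c1) fail → the flipped bit is at their intersection.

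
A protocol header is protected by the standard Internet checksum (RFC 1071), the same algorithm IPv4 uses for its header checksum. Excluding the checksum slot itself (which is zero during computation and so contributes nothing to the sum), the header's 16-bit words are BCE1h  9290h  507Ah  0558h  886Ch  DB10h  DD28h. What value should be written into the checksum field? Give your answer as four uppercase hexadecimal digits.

One's-complement addition (fold any carry out of bit 15 back into bit 0):
  0xBCE1 + 0x9290 = 0x14F71 → wrap carry → 0x4F72
  0x4F72 + 0x507A = 0x09FEC
  0x9FEC + 0x0558 = 0x0A544
  0xA544 + 0x886C = 0x12DB0 → wrap carry → 0x2DB1
  0x2DB1 + 0xDB10 = 0x108C1 → wrap carry → 0x08C2
  0x08C2 + 0xDD28 = 0x0E5EA
One's-complement sum = 0xE5EA.
Checksum = ~0xE5EA & 0xFFFF = 0x1A15.

1A15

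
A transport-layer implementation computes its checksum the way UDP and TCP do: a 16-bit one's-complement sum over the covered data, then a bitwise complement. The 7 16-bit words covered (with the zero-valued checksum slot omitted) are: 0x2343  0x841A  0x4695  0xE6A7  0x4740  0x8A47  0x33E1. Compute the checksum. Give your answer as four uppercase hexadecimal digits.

One's-complement addition (fold any carry out of bit 15 back into bit 0):
  0x2343 + 0x841A = 0x0A75D
  0xA75D + 0x4695 = 0x0EDF2
  0xEDF2 + 0xE6A7 = 0x1D499 → wrap carry → 0xD49A
  0xD49A + 0x4740 = 0x11BDA → wrap carry → 0x1BDB
  0x1BDB + 0x8A47 = 0x0A622
  0xA622 + 0x33E1 = 0x0DA03
One's-complement sum = 0xDA03.
Checksum = ~0xDA03 & 0xFFFF = 0x25FC.

25FC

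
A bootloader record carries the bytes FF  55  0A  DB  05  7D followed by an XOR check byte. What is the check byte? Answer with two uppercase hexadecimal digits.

03

XOR the bytes together:
  start with 0xFF
  0xFF ⊕ 0x55 = 0xAA
  0xAA ⊕ 0x0A = 0xA0
  0xA0 ⊕ 0xDB = 0x7B
  0x7B ⊕ 0x05 = 0x7E
  0x7E ⊕ 0x7D = 0x03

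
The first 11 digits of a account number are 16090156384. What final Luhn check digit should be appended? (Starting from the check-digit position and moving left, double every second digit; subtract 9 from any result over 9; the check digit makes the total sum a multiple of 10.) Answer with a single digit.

Partial digits right→left: 4 8 3 6 5 1 0 9 0 6 1
Double every second digit counting from the check-digit position (so the 1st, 3rd, 5th, ... of the partial from the right).
  doubled (with −9 where >9): 8 6 1 0 0 2 → sum 17
  kept as-is: 8 6 1 9 6 → sum 30
Total = 17 + 30 = 47.
Check digit = (10 − (47 mod 10)) mod 10 = 3.

3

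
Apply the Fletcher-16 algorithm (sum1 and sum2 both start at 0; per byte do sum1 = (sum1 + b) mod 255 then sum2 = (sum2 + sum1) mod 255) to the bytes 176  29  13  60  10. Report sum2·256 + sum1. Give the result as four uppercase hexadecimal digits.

Running sums (mod 255):
  after byte 0 (176): sum1=176, sum2=176
  after byte 1 (29): sum1=205, sum2=126
  after byte 2 (13): sum1=218, sum2=89
  after byte 3 (60): sum1=23, sum2=112
  after byte 4 (10): sum1=33, sum2=145
Checksum = sum2·256 + sum1 = 145·256 + 33 = 37153 = 0x9121.

9121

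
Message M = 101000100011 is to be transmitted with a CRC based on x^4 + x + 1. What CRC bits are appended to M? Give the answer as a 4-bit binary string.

Append 4 zeros: 1010001000110000. Divide by 10011 (XOR where the leading bit is 1):
  pos 0: 10100 XOR 10011 = 00111
  pos 2: 11101 XOR 10011 = 01110
  pos 3: 11100 XOR 10011 = 01111
  pos 4: 11110 XOR 10011 = 01101
  pos 5: 11010 XOR 10011 = 01001
  pos 6: 10011 XOR 10011 = 00000
  pos 11: 10000 XOR 10011 = 00011
Remainder (last 4 bits) = 0011. This is the CRC / FCS.

0011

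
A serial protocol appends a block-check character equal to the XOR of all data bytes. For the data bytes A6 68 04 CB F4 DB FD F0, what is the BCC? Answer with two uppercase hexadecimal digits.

XOR the bytes together:
  start with 0xA6
  0xA6 ⊕ 0x68 = 0xCE
  0xCE ⊕ 0x04 = 0xCA
  0xCA ⊕ 0xCB = 0x01
  0x01 ⊕ 0xF4 = 0xF5
  0xF5 ⊕ 0xDB = 0x2E
  0x2E ⊕ 0xFD = 0xD3
  0xD3 ⊕ 0xF0 = 0x23

23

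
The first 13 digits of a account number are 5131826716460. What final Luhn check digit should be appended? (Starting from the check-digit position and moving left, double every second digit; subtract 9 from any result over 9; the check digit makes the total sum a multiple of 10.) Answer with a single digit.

0

Partial digits right→left: 0 6 4 6 1 7 6 2 8 1 3 1 5
Double every second digit counting from the check-digit position (so the 1st, 3rd, 5th, ... of the partial from the right).
  doubled (with −9 where >9): 0 8 2 3 7 6 1 → sum 27
  kept as-is: 6 6 7 2 1 1 → sum 23
Total = 27 + 23 = 50.
Check digit = (10 − (50 mod 10)) mod 10 = 0.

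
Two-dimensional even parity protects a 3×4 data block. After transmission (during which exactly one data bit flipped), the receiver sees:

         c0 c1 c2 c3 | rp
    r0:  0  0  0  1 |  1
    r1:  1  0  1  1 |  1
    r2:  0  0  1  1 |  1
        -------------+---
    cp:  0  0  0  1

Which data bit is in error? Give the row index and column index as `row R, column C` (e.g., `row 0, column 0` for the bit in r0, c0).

row 2, column 0

Recompute each row's even parity and compare to rp:
  r0: data parity 1, sent rp 1 → ok
  r1: data parity 1, sent rp 1 → ok
  r2: data parity 0, sent rp 1 → mismatch
Recompute each column's even parity and compare to cp:
  c0: data parity 1, sent cp 0 → mismatch
  c1: data parity 0, sent cp 0 → ok
  c2: data parity 0, sent cp 0 → ok
  c3: data parity 1, sent cp 1 → ok
Exactly one row (r2) and one column (c0) fail → the flipped bit is at their intersection.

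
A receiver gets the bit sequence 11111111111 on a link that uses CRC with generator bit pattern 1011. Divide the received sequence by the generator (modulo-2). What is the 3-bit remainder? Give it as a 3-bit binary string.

Modulo-2 division of 11111111111 by 1011:
  pos 0: 1111 XOR 1011 = 0100
  pos 1: 1001 XOR 1011 = 0010
  pos 3: 1011 XOR 1011 = 0000
  pos 7: 1111 XOR 1011 = 0100
Remainder = 100 (nonzero — an error is detected).

100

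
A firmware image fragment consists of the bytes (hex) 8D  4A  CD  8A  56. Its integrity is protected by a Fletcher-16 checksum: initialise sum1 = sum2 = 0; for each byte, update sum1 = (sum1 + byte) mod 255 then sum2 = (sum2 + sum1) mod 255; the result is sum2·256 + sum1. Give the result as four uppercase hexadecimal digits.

C186

Running sums (mod 255):
  after byte 0 (8D): sum1=141, sum2=141
  after byte 1 (4A): sum1=215, sum2=101
  after byte 2 (CD): sum1=165, sum2=11
  after byte 3 (8A): sum1=48, sum2=59
  after byte 4 (56): sum1=134, sum2=193
Checksum = sum2·256 + sum1 = 193·256 + 134 = 49542 = 0xC186.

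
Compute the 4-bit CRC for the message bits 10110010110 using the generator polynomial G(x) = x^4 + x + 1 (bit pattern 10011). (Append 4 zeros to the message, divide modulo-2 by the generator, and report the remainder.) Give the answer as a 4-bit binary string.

Append 4 zeros: 101100101100000. Divide by 10011 (XOR where the leading bit is 1):
  pos 0: 10110 XOR 10011 = 00101
  pos 2: 10101 XOR 10011 = 00110
  pos 4: 11001 XOR 10011 = 01010
  pos 5: 10101 XOR 10011 = 00110
  pos 7: 11000 XOR 10011 = 01011
  pos 8: 10110 XOR 10011 = 00101
  pos 10: 10100 XOR 10011 = 00111
Remainder (last 4 bits) = 0111. This is the CRC / FCS.

0111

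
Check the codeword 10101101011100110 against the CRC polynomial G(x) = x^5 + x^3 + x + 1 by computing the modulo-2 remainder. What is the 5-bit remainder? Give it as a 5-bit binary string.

Modulo-2 division of 10101101011100110 by 101011:
  pos 0: 101011 XOR 101011 = 000000
  pos 7: 101110 XOR 101011 = 000101
  pos 10: 101011 XOR 101011 = 000000
Remainder = 00000 (zero — the frame passes the CRC check).

00000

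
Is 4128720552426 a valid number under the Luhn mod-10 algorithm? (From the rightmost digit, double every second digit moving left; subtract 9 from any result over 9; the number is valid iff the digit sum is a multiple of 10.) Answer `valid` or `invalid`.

From the right, keep odd positions and double even positions (subtract 9 from any doubled value over 9):
  doubled (positions 2,4,...): 4 4 1 4 7 2 → sum 22
  kept (positions 1,3,...): 6 4 5 0 7 2 4 → sum 28
Total = 50.
50 mod 10 = 0, so the number is valid.

valid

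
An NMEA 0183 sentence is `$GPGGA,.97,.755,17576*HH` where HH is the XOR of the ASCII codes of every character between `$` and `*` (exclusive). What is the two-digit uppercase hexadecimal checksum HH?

XOR the ASCII codes of the payload characters:
  'G' = 0x47 → acc = 0x47
  'P' = 0x50 → acc = 0x17
  'G' = 0x47 → acc = 0x50
  'G' = 0x47 → acc = 0x17
  'A' = 0x41 → acc = 0x56
  ',' = 0x2C → acc = 0x7A
  '.' = 0x2E → acc = 0x54
  '9' = 0x39 → acc = 0x6D
  '7' = 0x37 → acc = 0x5A
  ',' = 0x2C → acc = 0x76
  '.' = 0x2E → acc = 0x58
  '7' = 0x37 → acc = 0x6F
  '5' = 0x35 → acc = 0x5A
  '5' = 0x35 → acc = 0x6F
  ',' = 0x2C → acc = 0x43
  '1' = 0x31 → acc = 0x72
  '7' = 0x37 → acc = 0x45
  '5' = 0x35 → acc = 0x70
  '7' = 0x37 → acc = 0x47
  '6' = 0x36 → acc = 0x71
Checksum = 0x71.

71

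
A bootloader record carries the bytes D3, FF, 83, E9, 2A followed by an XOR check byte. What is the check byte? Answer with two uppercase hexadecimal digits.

6C

XOR the bytes together:
  start with 0xD3
  0xD3 ⊕ 0xFF = 0x2C
  0x2C ⊕ 0x83 = 0xAF
  0xAF ⊕ 0xE9 = 0x46
  0x46 ⊕ 0x2A = 0x6C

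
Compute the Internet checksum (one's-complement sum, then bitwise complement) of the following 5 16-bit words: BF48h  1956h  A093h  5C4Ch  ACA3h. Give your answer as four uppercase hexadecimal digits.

7DDD

One's-complement addition (fold any carry out of bit 15 back into bit 0):
  0xBF48 + 0x1956 = 0x0D89E
  0xD89E + 0xA093 = 0x17931 → wrap carry → 0x7932
  0x7932 + 0x5C4C = 0x0D57E
  0xD57E + 0xACA3 = 0x18221 → wrap carry → 0x8222
One's-complement sum = 0x8222.
Checksum = ~0x8222 & 0xFFFF = 0x7DDD.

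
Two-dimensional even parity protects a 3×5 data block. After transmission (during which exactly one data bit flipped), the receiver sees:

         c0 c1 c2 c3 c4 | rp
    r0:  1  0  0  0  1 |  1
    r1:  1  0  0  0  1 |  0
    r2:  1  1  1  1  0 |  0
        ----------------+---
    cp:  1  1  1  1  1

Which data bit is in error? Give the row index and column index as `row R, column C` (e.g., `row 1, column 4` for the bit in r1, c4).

Recompute each row's even parity and compare to rp:
  r0: data parity 0, sent rp 1 → mismatch
  r1: data parity 0, sent rp 0 → ok
  r2: data parity 0, sent rp 0 → ok
Recompute each column's even parity and compare to cp:
  c0: data parity 1, sent cp 1 → ok
  c1: data parity 1, sent cp 1 → ok
  c2: data parity 1, sent cp 1 → ok
  c3: data parity 1, sent cp 1 → ok
  c4: data parity 0, sent cp 1 → mismatch
Exactly one row (r0) and one column (c4) fail → the flipped bit is at their intersection.

row 0, column 4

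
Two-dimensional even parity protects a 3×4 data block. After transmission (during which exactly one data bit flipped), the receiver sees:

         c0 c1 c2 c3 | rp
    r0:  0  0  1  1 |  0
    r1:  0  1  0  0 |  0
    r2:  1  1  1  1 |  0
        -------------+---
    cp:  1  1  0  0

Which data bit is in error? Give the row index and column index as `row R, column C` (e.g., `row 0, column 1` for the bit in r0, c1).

row 1, column 1

Recompute each row's even parity and compare to rp:
  r0: data parity 0, sent rp 0 → ok
  r1: data parity 1, sent rp 0 → mismatch
  r2: data parity 0, sent rp 0 → ok
Recompute each column's even parity and compare to cp:
  c0: data parity 1, sent cp 1 → ok
  c1: data parity 0, sent cp 1 → mismatch
  c2: data parity 0, sent cp 0 → ok
  c3: data parity 0, sent cp 0 → ok
Exactly one row (r1) and one column (c1) fail → the flipped bit is at their intersection.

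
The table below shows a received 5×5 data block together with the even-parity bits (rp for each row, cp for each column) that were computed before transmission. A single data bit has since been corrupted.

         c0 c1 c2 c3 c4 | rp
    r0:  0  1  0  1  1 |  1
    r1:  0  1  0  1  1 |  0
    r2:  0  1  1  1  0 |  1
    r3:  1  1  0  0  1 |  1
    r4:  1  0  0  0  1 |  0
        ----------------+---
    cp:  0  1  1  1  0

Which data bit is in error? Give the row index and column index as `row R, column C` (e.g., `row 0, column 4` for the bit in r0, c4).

row 1, column 1

Recompute each row's even parity and compare to rp:
  r0: data parity 1, sent rp 1 → ok
  r1: data parity 1, sent rp 0 → mismatch
  r2: data parity 1, sent rp 1 → ok
  r3: data parity 1, sent rp 1 → ok
  r4: data parity 0, sent rp 0 → ok
Recompute each column's even parity and compare to cp:
  c0: data parity 0, sent cp 0 → ok
  c1: data parity 0, sent cp 1 → mismatch
  c2: data parity 1, sent cp 1 → ok
  c3: data parity 1, sent cp 1 → ok
  c4: data parity 0, sent cp 0 → ok
Exactly one row (r1) and one column (c1) fail → the flipped bit is at their intersection.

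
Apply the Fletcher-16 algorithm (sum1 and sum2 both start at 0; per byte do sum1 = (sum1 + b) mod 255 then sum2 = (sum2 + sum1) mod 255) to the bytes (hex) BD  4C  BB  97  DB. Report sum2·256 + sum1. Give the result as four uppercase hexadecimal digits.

Running sums (mod 255):
  after byte 0 (BD): sum1=189, sum2=189
  after byte 1 (4C): sum1=10, sum2=199
  after byte 2 (BB): sum1=197, sum2=141
  after byte 3 (97): sum1=93, sum2=234
  after byte 4 (DB): sum1=57, sum2=36
Checksum = sum2·256 + sum1 = 36·256 + 57 = 9273 = 0x2439.

2439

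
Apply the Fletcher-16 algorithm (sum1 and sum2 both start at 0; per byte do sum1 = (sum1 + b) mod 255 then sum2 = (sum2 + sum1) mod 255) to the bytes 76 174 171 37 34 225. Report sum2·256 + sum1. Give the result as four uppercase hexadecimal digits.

Running sums (mod 255):
  after byte 0 (76): sum1=76, sum2=76
  after byte 1 (174): sum1=250, sum2=71
  after byte 2 (171): sum1=166, sum2=237
  after byte 3 (37): sum1=203, sum2=185
  after byte 4 (34): sum1=237, sum2=167
  after byte 5 (225): sum1=207, sum2=119
Checksum = sum2·256 + sum1 = 119·256 + 207 = 30671 = 0x77CF.

77CF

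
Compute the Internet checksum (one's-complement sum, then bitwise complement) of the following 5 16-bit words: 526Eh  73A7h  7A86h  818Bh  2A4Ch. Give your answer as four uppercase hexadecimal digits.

One's-complement addition (fold any carry out of bit 15 back into bit 0):
  0x526E + 0x73A7 = 0x0C615
  0xC615 + 0x7A86 = 0x1409B → wrap carry → 0x409C
  0x409C + 0x818B = 0x0C227
  0xC227 + 0x2A4C = 0x0EC73
One's-complement sum = 0xEC73.
Checksum = ~0xEC73 & 0xFFFF = 0x138C.

138C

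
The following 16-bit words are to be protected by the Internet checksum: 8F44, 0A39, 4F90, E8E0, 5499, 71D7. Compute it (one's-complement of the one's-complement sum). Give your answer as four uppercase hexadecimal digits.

67A0

One's-complement addition (fold any carry out of bit 15 back into bit 0):
  0x8F44 + 0x0A39 = 0x0997D
  0x997D + 0x4F90 = 0x0E90D
  0xE90D + 0xE8E0 = 0x1D1ED → wrap carry → 0xD1EE
  0xD1EE + 0x5499 = 0x12687 → wrap carry → 0x2688
  0x2688 + 0x71D7 = 0x0985F
One's-complement sum = 0x985F.
Checksum = ~0x985F & 0xFFFF = 0x67A0.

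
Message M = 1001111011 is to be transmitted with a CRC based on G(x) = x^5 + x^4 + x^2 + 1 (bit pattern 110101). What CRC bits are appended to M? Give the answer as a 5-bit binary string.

Append 5 zeros: 100111101100000. Divide by 110101 (XOR where the leading bit is 1):
  pos 0: 100111 XOR 110101 = 010010
  pos 1: 100101 XOR 110101 = 010000
  pos 2: 100000 XOR 110101 = 010101
  pos 3: 101011 XOR 110101 = 011110
  pos 4: 111101 XOR 110101 = 001000
  pos 6: 100000 XOR 110101 = 010101
  pos 7: 101010 XOR 110101 = 011111
  pos 8: 111110 XOR 110101 = 001011
Remainder (last 5 bits) = 10110. This is the CRC / FCS.

10110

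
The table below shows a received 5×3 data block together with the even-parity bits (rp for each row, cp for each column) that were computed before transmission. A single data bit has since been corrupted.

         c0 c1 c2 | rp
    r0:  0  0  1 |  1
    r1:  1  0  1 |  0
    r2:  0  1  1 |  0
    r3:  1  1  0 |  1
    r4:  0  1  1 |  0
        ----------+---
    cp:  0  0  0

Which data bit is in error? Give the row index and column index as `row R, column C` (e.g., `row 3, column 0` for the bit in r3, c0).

Recompute each row's even parity and compare to rp:
  r0: data parity 1, sent rp 1 → ok
  r1: data parity 0, sent rp 0 → ok
  r2: data parity 0, sent rp 0 → ok
  r3: data parity 0, sent rp 1 → mismatch
  r4: data parity 0, sent rp 0 → ok
Recompute each column's even parity and compare to cp:
  c0: data parity 0, sent cp 0 → ok
  c1: data parity 1, sent cp 0 → mismatch
  c2: data parity 0, sent cp 0 → ok
Exactly one row (r3) and one column (c1) fail → the flipped bit is at their intersection.

row 3, column 1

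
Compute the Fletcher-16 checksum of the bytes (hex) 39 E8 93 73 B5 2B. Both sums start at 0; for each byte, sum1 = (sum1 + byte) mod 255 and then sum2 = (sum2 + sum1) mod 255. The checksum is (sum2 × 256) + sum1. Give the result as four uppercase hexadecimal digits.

Running sums (mod 255):
  after byte 0 (39): sum1=57, sum2=57
  after byte 1 (E8): sum1=34, sum2=91
  after byte 2 (93): sum1=181, sum2=17
  after byte 3 (73): sum1=41, sum2=58
  after byte 4 (B5): sum1=222, sum2=25
  after byte 5 (2B): sum1=10, sum2=35
Checksum = sum2·256 + sum1 = 35·256 + 10 = 8970 = 0x230A.

230A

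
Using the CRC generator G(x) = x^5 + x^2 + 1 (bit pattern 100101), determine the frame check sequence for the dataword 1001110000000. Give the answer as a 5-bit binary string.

11100

Append 5 zeros: 100111000000000000. Divide by 100101 (XOR where the leading bit is 1):
  pos 0: 100111 XOR 100101 = 000010
  pos 4: 100000 XOR 100101 = 000101
  pos 7: 101000 XOR 100101 = 001101
  pos 9: 110100 XOR 100101 = 010001
  pos 10: 100010 XOR 100101 = 000111
Remainder (last 5 bits) = 11100. This is the CRC / FCS.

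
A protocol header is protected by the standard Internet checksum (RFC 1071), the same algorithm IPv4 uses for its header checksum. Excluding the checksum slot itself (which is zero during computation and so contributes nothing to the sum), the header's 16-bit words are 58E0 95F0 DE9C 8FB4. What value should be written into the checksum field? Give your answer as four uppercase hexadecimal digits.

One's-complement addition (fold any carry out of bit 15 back into bit 0):
  0x58E0 + 0x95F0 = 0x0EED0
  0xEED0 + 0xDE9C = 0x1CD6C → wrap carry → 0xCD6D
  0xCD6D + 0x8FB4 = 0x15D21 → wrap carry → 0x5D22
One's-complement sum = 0x5D22.
Checksum = ~0x5D22 & 0xFFFF = 0xA2DD.

A2DD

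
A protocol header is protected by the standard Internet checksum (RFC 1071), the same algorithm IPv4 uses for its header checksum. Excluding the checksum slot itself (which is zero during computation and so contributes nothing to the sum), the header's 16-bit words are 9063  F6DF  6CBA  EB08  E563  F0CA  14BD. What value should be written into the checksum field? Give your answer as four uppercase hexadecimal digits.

360D

One's-complement addition (fold any carry out of bit 15 back into bit 0):
  0x9063 + 0xF6DF = 0x18742 → wrap carry → 0x8743
  0x8743 + 0x6CBA = 0x0F3FD
  0xF3FD + 0xEB08 = 0x1DF05 → wrap carry → 0xDF06
  0xDF06 + 0xE563 = 0x1C469 → wrap carry → 0xC46A
  0xC46A + 0xF0CA = 0x1B534 → wrap carry → 0xB535
  0xB535 + 0x14BD = 0x0C9F2
One's-complement sum = 0xC9F2.
Checksum = ~0xC9F2 & 0xFFFF = 0x360D.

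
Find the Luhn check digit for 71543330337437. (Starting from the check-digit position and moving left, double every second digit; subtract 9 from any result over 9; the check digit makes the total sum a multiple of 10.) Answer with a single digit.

4

Partial digits right→left: 7 3 4 7 3 3 0 3 3 3 4 5 1 7
Double every second digit counting from the check-digit position (so the 1st, 3rd, 5th, ... of the partial from the right).
  doubled (with −9 where >9): 5 8 6 0 6 8 2 → sum 35
  kept as-is: 3 7 3 3 3 5 7 → sum 31
Total = 35 + 31 = 66.
Check digit = (10 − (66 mod 10)) mod 10 = 4.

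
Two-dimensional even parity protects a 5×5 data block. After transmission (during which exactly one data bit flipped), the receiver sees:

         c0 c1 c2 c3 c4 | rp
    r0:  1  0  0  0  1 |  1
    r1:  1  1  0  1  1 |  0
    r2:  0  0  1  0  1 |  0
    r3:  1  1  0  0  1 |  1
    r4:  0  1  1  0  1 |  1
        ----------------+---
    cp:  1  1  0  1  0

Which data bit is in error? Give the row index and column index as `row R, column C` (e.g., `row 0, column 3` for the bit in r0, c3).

Recompute each row's even parity and compare to rp:
  r0: data parity 0, sent rp 1 → mismatch
  r1: data parity 0, sent rp 0 → ok
  r2: data parity 0, sent rp 0 → ok
  r3: data parity 1, sent rp 1 → ok
  r4: data parity 1, sent rp 1 → ok
Recompute each column's even parity and compare to cp:
  c0: data parity 1, sent cp 1 → ok
  c1: data parity 1, sent cp 1 → ok
  c2: data parity 0, sent cp 0 → ok
  c3: data parity 1, sent cp 1 → ok
  c4: data parity 1, sent cp 0 → mismatch
Exactly one row (r0) and one column (c4) fail → the flipped bit is at their intersection.

row 0, column 4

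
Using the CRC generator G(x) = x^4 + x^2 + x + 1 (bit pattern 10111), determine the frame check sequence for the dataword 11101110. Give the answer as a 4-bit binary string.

1111

Append 4 zeros: 111011100000. Divide by 10111 (XOR where the leading bit is 1):
  pos 0: 11101 XOR 10111 = 01010
  pos 1: 10101 XOR 10111 = 00010
  pos 4: 10100 XOR 10111 = 00011
  pos 7: 11000 XOR 10111 = 01111
Remainder (last 4 bits) = 1111. This is the CRC / FCS.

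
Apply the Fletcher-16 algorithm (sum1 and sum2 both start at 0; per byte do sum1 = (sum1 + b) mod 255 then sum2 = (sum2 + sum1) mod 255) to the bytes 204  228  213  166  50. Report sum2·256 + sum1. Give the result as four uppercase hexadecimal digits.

9460

Running sums (mod 255):
  after byte 0 (204): sum1=204, sum2=204
  after byte 1 (228): sum1=177, sum2=126
  after byte 2 (213): sum1=135, sum2=6
  after byte 3 (166): sum1=46, sum2=52
  after byte 4 (50): sum1=96, sum2=148
Checksum = sum2·256 + sum1 = 148·256 + 96 = 37984 = 0x9460.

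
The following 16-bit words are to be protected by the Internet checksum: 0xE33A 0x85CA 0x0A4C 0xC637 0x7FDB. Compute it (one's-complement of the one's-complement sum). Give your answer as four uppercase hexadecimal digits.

469B

One's-complement addition (fold any carry out of bit 15 back into bit 0):
  0xE33A + 0x85CA = 0x16904 → wrap carry → 0x6905
  0x6905 + 0x0A4C = 0x07351
  0x7351 + 0xC637 = 0x13988 → wrap carry → 0x3989
  0x3989 + 0x7FDB = 0x0B964
One's-complement sum = 0xB964.
Checksum = ~0xB964 & 0xFFFF = 0x469B.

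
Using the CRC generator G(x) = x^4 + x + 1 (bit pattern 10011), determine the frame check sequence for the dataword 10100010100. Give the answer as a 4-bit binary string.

Append 4 zeros: 101000101000000. Divide by 10011 (XOR where the leading bit is 1):
  pos 0: 10100 XOR 10011 = 00111
  pos 2: 11101 XOR 10011 = 01110
  pos 3: 11100 XOR 10011 = 01111
  pos 4: 11111 XOR 10011 = 01100
  pos 5: 11000 XOR 10011 = 01011
  pos 6: 10110 XOR 10011 = 00101
  pos 8: 10100 XOR 10011 = 00111
  pos 10: 11100 XOR 10011 = 01111
Remainder (last 4 bits) = 1111. This is the CRC / FCS.

1111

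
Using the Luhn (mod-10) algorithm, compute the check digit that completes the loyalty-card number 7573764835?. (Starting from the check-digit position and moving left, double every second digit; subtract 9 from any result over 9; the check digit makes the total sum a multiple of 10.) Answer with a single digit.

Partial digits right→left: 5 3 8 4 6 7 3 7 5 7
Double every second digit counting from the check-digit position (so the 1st, 3rd, 5th, ... of the partial from the right).
  doubled (with −9 where >9): 1 7 3 6 1 → sum 18
  kept as-is: 3 4 7 7 7 → sum 28
Total = 18 + 28 = 46.
Check digit = (10 − (46 mod 10)) mod 10 = 4.

4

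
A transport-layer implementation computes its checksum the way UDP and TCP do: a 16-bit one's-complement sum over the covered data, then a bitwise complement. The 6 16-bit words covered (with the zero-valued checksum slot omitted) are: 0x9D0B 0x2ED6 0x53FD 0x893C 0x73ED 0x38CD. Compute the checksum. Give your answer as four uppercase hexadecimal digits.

One's-complement addition (fold any carry out of bit 15 back into bit 0):
  0x9D0B + 0x2ED6 = 0x0CBE1
  0xCBE1 + 0x53FD = 0x11FDE → wrap carry → 0x1FDF
  0x1FDF + 0x893C = 0x0A91B
  0xA91B + 0x73ED = 0x11D08 → wrap carry → 0x1D09
  0x1D09 + 0x38CD = 0x055D6
One's-complement sum = 0x55D6.
Checksum = ~0x55D6 & 0xFFFF = 0xAA29.

AA29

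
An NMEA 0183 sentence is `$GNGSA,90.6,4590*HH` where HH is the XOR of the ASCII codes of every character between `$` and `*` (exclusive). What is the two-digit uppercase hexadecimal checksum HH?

45

XOR the ASCII codes of the payload characters:
  'G' = 0x47 → acc = 0x47
  'N' = 0x4E → acc = 0x09
  'G' = 0x47 → acc = 0x4E
  'S' = 0x53 → acc = 0x1D
  'A' = 0x41 → acc = 0x5C
  ',' = 0x2C → acc = 0x70
  '9' = 0x39 → acc = 0x49
  '0' = 0x30 → acc = 0x79
  '.' = 0x2E → acc = 0x57
  '6' = 0x36 → acc = 0x61
  ',' = 0x2C → acc = 0x4D
  '4' = 0x34 → acc = 0x79
  '5' = 0x35 → acc = 0x4C
  '9' = 0x39 → acc = 0x75
  '0' = 0x30 → acc = 0x45
Checksum = 0x45.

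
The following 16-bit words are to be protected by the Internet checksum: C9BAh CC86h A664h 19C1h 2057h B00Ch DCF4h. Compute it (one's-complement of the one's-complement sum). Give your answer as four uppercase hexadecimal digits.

One's-complement addition (fold any carry out of bit 15 back into bit 0):
  0xC9BA + 0xCC86 = 0x19640 → wrap carry → 0x9641
  0x9641 + 0xA664 = 0x13CA5 → wrap carry → 0x3CA6
  0x3CA6 + 0x19C1 = 0x05667
  0x5667 + 0x2057 = 0x076BE
  0x76BE + 0xB00C = 0x126CA → wrap carry → 0x26CB
  0x26CB + 0xDCF4 = 0x103BF → wrap carry → 0x03C0
One's-complement sum = 0x03C0.
Checksum = ~0x03C0 & 0xFFFF = 0xFC3F.

FC3F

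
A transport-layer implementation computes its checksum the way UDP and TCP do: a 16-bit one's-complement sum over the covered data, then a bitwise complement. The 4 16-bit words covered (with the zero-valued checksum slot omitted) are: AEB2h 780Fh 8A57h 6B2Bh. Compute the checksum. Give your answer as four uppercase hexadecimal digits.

One's-complement addition (fold any carry out of bit 15 back into bit 0):
  0xAEB2 + 0x780F = 0x126C1 → wrap carry → 0x26C2
  0x26C2 + 0x8A57 = 0x0B119
  0xB119 + 0x6B2B = 0x11C44 → wrap carry → 0x1C45
One's-complement sum = 0x1C45.
Checksum = ~0x1C45 & 0xFFFF = 0xE3BA.

E3BA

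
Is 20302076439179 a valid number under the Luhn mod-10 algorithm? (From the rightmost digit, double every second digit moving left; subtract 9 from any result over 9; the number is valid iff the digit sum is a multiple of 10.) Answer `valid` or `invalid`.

From the right, keep odd positions and double even positions (subtract 9 from any doubled value over 9):
  doubled (positions 2,4,...): 5 9 8 5 4 6 4 → sum 41
  kept (positions 1,3,...): 9 1 3 6 0 0 0 → sum 19
Total = 60.
60 mod 10 = 0, so the number is valid.

valid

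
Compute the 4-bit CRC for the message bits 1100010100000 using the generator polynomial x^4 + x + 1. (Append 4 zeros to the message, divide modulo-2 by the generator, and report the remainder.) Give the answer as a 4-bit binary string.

0111

Append 4 zeros: 11000101000000000. Divide by 10011 (XOR where the leading bit is 1):
  pos 0: 11000 XOR 10011 = 01011
  pos 1: 10111 XOR 10011 = 00100
  pos 3: 10001 XOR 10011 = 00010
  pos 6: 10000 XOR 10011 = 00011
  pos 9: 11000 XOR 10011 = 01011
  pos 10: 10110 XOR 10011 = 00101
  pos 12: 10100 XOR 10011 = 00111
Remainder (last 4 bits) = 0111. This is the CRC / FCS.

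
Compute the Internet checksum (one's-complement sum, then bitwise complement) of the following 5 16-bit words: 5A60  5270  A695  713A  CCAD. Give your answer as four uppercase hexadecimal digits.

One's-complement addition (fold any carry out of bit 15 back into bit 0):
  0x5A60 + 0x5270 = 0x0ACD0
  0xACD0 + 0xA695 = 0x15365 → wrap carry → 0x5366
  0x5366 + 0x713A = 0x0C4A0
  0xC4A0 + 0xCCAD = 0x1914D → wrap carry → 0x914E
One's-complement sum = 0x914E.
Checksum = ~0x914E & 0xFFFF = 0x6EB1.

6EB1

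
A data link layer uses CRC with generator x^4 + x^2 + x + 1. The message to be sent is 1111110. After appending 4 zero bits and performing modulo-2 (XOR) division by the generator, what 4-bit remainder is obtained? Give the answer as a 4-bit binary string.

Append 4 zeros: 11111100000. Divide by 10111 (XOR where the leading bit is 1):
  pos 0: 11111 XOR 10111 = 01000
  pos 1: 10001 XOR 10111 = 00110
  pos 3: 11000 XOR 10111 = 01111
  pos 4: 11110 XOR 10111 = 01001
  pos 5: 10010 XOR 10111 = 00101
Remainder (last 4 bits) = 1010. This is the CRC / FCS.

1010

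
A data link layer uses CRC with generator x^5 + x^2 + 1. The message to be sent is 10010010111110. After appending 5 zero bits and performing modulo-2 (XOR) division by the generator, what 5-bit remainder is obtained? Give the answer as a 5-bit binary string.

01010

Append 5 zeros: 1001001011111000000. Divide by 100101 (XOR where the leading bit is 1):
  pos 0: 100100 XOR 100101 = 000001
  pos 5: 110111 XOR 100101 = 010010
  pos 6: 100101 XOR 100101 = 000000
  pos 12: 100000 XOR 100101 = 000101
Remainder (last 5 bits) = 01010. This is the CRC / FCS.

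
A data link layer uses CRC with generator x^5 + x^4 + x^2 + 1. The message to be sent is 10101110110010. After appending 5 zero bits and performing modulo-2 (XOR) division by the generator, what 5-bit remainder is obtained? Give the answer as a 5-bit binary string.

Append 5 zeros: 1010111011001000000. Divide by 110101 (XOR where the leading bit is 1):
  pos 0: 101011 XOR 110101 = 011110
  pos 1: 111101 XOR 110101 = 001000
  pos 3: 100001 XOR 110101 = 010100
  pos 4: 101001 XOR 110101 = 011100
  pos 5: 111000 XOR 110101 = 001101
  pos 7: 110101 XOR 110101 = 000000
Remainder (last 5 bits) = 00000. This is the CRC / FCS.

00000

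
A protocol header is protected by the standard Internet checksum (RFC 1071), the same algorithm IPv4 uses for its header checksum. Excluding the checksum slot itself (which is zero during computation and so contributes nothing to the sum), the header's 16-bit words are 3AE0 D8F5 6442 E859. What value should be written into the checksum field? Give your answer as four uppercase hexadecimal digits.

9F8D

One's-complement addition (fold any carry out of bit 15 back into bit 0):
  0x3AE0 + 0xD8F5 = 0x113D5 → wrap carry → 0x13D6
  0x13D6 + 0x6442 = 0x07818
  0x7818 + 0xE859 = 0x16071 → wrap carry → 0x6072
One's-complement sum = 0x6072.
Checksum = ~0x6072 & 0xFFFF = 0x9F8D.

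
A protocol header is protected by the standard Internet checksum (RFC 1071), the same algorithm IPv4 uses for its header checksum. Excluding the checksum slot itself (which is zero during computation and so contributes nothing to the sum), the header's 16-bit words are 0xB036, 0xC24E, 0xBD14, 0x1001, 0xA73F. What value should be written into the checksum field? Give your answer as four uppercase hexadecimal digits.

1925

One's-complement addition (fold any carry out of bit 15 back into bit 0):
  0xB036 + 0xC24E = 0x17284 → wrap carry → 0x7285
  0x7285 + 0xBD14 = 0x12F99 → wrap carry → 0x2F9A
  0x2F9A + 0x1001 = 0x03F9B
  0x3F9B + 0xA73F = 0x0E6DA
One's-complement sum = 0xE6DA.
Checksum = ~0xE6DA & 0xFFFF = 0x1925.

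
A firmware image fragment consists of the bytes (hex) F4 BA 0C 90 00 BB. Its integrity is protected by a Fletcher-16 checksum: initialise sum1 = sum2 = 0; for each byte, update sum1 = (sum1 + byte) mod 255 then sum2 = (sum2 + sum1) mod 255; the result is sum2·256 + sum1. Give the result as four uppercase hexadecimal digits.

Running sums (mod 255):
  after byte 0 (F4): sum1=244, sum2=244
  after byte 1 (BA): sum1=175, sum2=164
  after byte 2 (0C): sum1=187, sum2=96
  after byte 3 (90): sum1=76, sum2=172
  after byte 4 (00): sum1=76, sum2=248
  after byte 5 (BB): sum1=8, sum2=1
Checksum = sum2·256 + sum1 = 1·256 + 8 = 264 = 0x0108.

0108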